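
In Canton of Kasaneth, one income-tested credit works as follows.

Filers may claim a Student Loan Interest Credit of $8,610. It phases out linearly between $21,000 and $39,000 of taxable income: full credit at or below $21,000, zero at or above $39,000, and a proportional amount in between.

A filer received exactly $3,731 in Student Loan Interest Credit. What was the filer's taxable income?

$3,731 is 3,731/8,610 of the full $8,610, so 4,879/8,610 of the $18,000 range has been used: income = $21,000 + $18,000 × 4,879/8,610 = $31,200.

$31,200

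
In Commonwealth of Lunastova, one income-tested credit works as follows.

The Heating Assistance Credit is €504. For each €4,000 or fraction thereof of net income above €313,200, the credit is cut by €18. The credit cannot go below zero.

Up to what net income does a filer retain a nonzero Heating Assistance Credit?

€421,200

After 27 increments the reduction is 27 × €18 = €486, leaving €18; one more increment wipes it out. Increment 27 ends at excess 27 × €4,000 = €108,000, so the highest qualifying income is €313,200 + €108,000 = €421,200.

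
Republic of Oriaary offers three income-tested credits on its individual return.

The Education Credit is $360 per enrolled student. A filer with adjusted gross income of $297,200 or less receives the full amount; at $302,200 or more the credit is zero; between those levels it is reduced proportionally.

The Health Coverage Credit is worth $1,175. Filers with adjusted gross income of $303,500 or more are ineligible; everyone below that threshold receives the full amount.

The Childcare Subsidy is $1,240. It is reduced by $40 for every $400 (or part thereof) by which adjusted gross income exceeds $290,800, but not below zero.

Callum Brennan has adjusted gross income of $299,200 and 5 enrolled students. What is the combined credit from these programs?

$2,655

Education Credit: base = 5 × $360 = $1,800. $299,200 is $2,000 into a $5,000 phase-out range, leaving 3,000/5,000 of the credit: $1,800 × 3,000/5,000 = $1,080.
Health Coverage Credit: $299,200 is below the $303,500 cutoff, so the full $1,175 applies.
Childcare Subsidy: income exceeds $290,800 by $8,400, which is 21 full-or-partial $400 increments; reduction = 21 × $40 = $840, leaving $400.
Total: $1,080 + $1,175 + $400 = $2,655.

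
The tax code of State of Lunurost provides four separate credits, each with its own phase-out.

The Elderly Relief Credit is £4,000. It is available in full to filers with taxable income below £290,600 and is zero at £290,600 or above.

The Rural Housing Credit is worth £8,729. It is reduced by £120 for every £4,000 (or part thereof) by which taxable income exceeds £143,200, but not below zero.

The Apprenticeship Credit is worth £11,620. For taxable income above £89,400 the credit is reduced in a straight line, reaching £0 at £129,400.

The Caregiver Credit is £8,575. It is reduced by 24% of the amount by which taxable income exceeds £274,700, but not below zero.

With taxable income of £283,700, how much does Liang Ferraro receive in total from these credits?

£14,824

Elderly Relief Credit: £283,700 is below the £290,600 cutoff, so the full £4,000 applies.
Rural Housing Credit: income exceeds £143,200 by £140,500, which is 36 full-or-partial £4,000 increments; reduction = 36 × £120 = £4,320, leaving £4,409.
Apprenticeship Credit: £283,700 is at or above £129,400, so the credit is £0.
Caregiver Credit: 24% of the £9,000 excess over £274,700 is £2,160; credit = £8,575 − £2,160 = £6,415.
Total: £4,000 + £4,409 + £0 + £6,415 = £14,824.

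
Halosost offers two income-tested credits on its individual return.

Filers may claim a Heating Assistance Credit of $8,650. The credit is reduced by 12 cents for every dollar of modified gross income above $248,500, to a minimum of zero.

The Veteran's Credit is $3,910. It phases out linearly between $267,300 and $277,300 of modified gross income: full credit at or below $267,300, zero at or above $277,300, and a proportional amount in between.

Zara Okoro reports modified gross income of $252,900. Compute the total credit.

$12,032

Heating Assistance Credit: 12% of the $4,400 excess over $248,500 is $528; credit = $8,650 − $528 = $8,122.
Veteran's Credit: $252,900 is at or below the $267,300 threshold, so the full $3,910 applies.
Total: $8,122 + $3,910 = $12,032.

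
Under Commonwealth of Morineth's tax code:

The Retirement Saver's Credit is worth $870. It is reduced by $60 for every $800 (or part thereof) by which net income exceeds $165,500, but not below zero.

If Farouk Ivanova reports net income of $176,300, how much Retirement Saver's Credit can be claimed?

$30

Retirement Saver's Credit: income exceeds $165,500 by $10,800, which is 14 full-or-partial $800 increments; reduction = 14 × $60 = $840, leaving $30.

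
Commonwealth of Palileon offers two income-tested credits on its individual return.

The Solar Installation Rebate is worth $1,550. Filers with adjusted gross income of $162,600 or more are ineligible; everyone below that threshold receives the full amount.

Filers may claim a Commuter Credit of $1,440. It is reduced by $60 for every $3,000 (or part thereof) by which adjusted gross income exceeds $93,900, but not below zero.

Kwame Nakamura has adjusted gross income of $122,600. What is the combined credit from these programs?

Solar Installation Rebate: $122,600 is below the $162,600 cutoff, so the full $1,550 applies.
Commuter Credit: income exceeds $93,900 by $28,700, which is 10 full-or-partial $3,000 increments; reduction = 10 × $60 = $600, leaving $840.
Total: $1,550 + $840 = $2,390.

$2,390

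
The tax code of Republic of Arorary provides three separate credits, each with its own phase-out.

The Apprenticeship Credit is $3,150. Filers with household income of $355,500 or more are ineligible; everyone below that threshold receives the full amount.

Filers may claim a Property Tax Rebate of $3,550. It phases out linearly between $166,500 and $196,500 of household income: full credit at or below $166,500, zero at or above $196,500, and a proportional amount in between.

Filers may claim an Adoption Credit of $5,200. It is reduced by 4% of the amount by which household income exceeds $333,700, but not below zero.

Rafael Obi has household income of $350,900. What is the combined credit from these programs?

Apprenticeship Credit: $350,900 is below the $355,500 cutoff, so the full $3,150 applies.
Property Tax Rebate: $350,900 is at or above $196,500, so the credit is $0.
Adoption Credit: 4% of the $17,200 excess over $333,700 is $688; credit = $5,200 − $688 = $4,512.
Total: $3,150 + $0 + $4,512 = $7,662.

$7,662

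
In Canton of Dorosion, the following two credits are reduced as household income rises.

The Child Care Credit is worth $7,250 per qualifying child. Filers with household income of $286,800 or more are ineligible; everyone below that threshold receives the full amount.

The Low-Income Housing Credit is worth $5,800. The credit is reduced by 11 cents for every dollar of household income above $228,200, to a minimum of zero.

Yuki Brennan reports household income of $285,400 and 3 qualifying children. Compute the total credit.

$21,750

Child Care Credit: base = 3 × $7,250 = $21,750. $285,400 is below the $286,800 cutoff, so the full $21,750 applies.
Low-Income Housing Credit: 11% of the $57,200 excess over $228,200 is $6,292 ≥ base, so the credit is $0.
Total: $21,750 + $0 = $21,750.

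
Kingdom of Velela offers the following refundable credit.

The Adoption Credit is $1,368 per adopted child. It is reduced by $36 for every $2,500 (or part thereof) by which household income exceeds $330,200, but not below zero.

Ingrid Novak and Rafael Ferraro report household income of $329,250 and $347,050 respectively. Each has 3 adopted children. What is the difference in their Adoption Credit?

Ingrid ($329,250): Adoption Credit: base = 3 × $1,368 = $4,104. $329,250 is at or below the $330,200 threshold, so the full $4,104 applies.
Rafael ($347,050): Adoption Credit: base = 3 × $1,368 = $4,104. income exceeds $330,200 by $16,850, which is 7 full-or-partial $2,500 increments; reduction = 7 × $36 = $252, leaving $3,852.
Difference: |$4,104 − $3,852| = $252.

$252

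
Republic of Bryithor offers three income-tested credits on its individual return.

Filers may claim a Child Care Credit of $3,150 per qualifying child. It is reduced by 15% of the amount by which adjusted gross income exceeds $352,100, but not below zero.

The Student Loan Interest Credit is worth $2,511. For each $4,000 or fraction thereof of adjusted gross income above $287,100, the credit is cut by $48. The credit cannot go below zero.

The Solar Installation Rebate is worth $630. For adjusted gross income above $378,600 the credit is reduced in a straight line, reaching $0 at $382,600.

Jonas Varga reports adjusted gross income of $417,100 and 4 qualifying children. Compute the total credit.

Child Care Credit: base = 4 × $3,150 = $12,600. 15% of the $65,000 excess over $352,100 is $9,750; credit = $12,600 − $9,750 = $2,850.
Student Loan Interest Credit: income exceeds $287,100 by $130,000, which is 33 full-or-partial $4,000 increments; reduction = 33 × $48 = $1,584, leaving $927.
Solar Installation Rebate: $417,100 is at or above $382,600, so the credit is $0.
Total: $2,850 + $927 + $0 = $3,777.

$3,777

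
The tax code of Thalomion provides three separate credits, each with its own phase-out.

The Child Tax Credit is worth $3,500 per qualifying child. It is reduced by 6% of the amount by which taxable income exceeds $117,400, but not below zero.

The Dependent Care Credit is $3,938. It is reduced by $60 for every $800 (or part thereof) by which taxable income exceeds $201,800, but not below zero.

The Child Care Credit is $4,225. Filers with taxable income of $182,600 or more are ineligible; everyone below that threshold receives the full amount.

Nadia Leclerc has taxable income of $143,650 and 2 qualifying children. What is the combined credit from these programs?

Child Tax Credit: base = 2 × $3,500 = $7,000. 6% of the $26,250 excess over $117,400 is $1,575; credit = $7,000 − $1,575 = $5,425.
Dependent Care Credit: $143,650 is at or below the $201,800 threshold, so the full $3,938 applies.
Child Care Credit: $143,650 is below the $182,600 cutoff, so the full $4,225 applies.
Total: $5,425 + $3,938 + $4,225 = $13,588.

$13,588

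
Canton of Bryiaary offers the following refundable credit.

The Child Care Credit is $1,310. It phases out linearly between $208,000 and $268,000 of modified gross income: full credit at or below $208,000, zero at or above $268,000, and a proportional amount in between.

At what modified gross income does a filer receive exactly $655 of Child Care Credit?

$655 is 655/1,310 of the full $1,310, so 655/1,310 of the $60,000 range has been used: income = $208,000 + $60,000 × 655/1,310 = $238,000.

$238,000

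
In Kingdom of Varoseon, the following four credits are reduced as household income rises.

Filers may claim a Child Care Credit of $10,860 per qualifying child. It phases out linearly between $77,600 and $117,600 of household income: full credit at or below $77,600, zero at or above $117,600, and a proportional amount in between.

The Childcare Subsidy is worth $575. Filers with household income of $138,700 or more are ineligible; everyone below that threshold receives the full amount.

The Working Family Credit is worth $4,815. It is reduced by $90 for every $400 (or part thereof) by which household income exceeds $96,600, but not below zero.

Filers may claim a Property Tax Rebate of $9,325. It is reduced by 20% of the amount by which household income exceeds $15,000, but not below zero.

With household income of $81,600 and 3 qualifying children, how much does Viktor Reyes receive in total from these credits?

$34,712

Child Care Credit: base = 3 × $10,860 = $32,580. $81,600 is $4,000 into a $40,000 phase-out range, leaving 36,000/40,000 of the credit: $32,580 × 36,000/40,000 = $29,322.
Childcare Subsidy: $81,600 is below the $138,700 cutoff, so the full $575 applies.
Working Family Credit: $81,600 is at or below the $96,600 threshold, so the full $4,815 applies.
Property Tax Rebate: 20% of the $66,600 excess over $15,000 is $13,320 ≥ base, so the credit is $0.
Total: $29,322 + $575 + $4,815 + $0 = $34,712.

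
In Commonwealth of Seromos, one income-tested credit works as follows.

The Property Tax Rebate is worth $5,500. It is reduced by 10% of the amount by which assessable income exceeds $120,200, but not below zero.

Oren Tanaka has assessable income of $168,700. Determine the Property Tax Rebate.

Property Tax Rebate: 10% of the $48,500 excess over $120,200 is $4,850; credit = $5,500 − $4,850 = $650.

$650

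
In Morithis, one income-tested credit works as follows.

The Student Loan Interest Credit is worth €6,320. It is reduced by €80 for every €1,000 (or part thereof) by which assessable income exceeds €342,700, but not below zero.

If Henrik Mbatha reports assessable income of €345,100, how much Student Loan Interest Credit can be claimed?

Student Loan Interest Credit: income exceeds €342,700 by €2,400, which is 3 full-or-partial €1,000 increments; reduction = 3 × €80 = €240, leaving €6,080.

€6,080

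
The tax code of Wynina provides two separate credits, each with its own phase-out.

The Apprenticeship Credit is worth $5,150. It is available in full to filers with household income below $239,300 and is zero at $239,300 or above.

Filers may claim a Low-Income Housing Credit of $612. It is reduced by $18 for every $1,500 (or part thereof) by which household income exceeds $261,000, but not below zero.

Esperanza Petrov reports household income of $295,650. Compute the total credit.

$180

Apprenticeship Credit: $295,650 meets or exceeds the $239,300 cutoff, so the credit is $0.
Low-Income Housing Credit: income exceeds $261,000 by $34,650, which is 24 full-or-partial $1,500 increments; reduction = 24 × $18 = $432, leaving $180.
Total: $0 + $180 = $180.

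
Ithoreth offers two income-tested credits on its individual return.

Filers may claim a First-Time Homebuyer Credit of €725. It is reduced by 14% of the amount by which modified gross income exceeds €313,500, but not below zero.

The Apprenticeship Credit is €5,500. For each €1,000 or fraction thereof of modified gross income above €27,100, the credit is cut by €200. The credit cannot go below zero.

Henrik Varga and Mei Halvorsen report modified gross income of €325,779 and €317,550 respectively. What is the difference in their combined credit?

Henrik (€325,779): First-Time Homebuyer Credit: 14% of the €12,279 excess over €313,500 is €1,719.06 ≥ base, so the credit is €0. Apprenticeship Credit: income exceeds €27,100 by €298,679 → 299 increments × €200 = €59,800 ≥ base, so the credit is €0. total €0 + €0 = €0
Mei (€317,550): First-Time Homebuyer Credit: 14% of the €4,050 excess over €313,500 is €567; credit = €725 − €567 = €158. Apprenticeship Credit: income exceeds €27,100 by €290,450 → 291 increments × €200 = €58,200 ≥ base, so the credit is €0. total €158 + €0 = €158
Difference: |€0 − €158| = €158.

€158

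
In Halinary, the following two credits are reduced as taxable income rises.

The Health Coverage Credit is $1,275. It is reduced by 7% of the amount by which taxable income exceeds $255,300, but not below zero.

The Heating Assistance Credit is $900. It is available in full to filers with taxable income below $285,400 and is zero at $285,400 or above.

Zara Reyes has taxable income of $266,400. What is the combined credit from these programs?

$1,398

Health Coverage Credit: 7% of the $11,100 excess over $255,300 is $777; credit = $1,275 − $777 = $498.
Heating Assistance Credit: $266,400 is below the $285,400 cutoff, so the full $900 applies.
Total: $498 + $900 = $1,398.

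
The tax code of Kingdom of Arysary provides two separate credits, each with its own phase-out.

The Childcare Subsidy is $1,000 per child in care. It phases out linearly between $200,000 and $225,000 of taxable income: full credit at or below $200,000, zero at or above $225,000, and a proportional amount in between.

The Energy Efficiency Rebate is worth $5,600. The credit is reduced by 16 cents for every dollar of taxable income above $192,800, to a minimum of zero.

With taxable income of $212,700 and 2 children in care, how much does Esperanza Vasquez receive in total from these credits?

$3,400

Childcare Subsidy: base = 2 × $1,000 = $2,000. $212,700 is $12,700 into a $25,000 phase-out range, leaving 12,300/25,000 of the credit: $2,000 × 12,300/25,000 = $984.
Energy Efficiency Rebate: 16% of the $19,900 excess over $192,800 is $3,184; credit = $5,600 − $3,184 = $2,416.
Total: $984 + $2,416 = $3,400.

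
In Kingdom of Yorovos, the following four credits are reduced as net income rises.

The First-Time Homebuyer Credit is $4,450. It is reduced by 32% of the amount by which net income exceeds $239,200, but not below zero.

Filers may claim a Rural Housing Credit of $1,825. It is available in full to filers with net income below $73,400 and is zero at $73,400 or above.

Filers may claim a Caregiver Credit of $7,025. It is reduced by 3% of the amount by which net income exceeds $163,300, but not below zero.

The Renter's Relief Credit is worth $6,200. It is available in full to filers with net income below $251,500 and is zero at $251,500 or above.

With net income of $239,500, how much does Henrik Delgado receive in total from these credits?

$15,293

First-Time Homebuyer Credit: 32% of the $300 excess over $239,200 is $96; credit = $4,450 − $96 = $4,354.
Rural Housing Credit: $239,500 meets or exceeds the $73,400 cutoff, so the credit is $0.
Caregiver Credit: 3% of the $76,200 excess over $163,300 is $2,286; credit = $7,025 − $2,286 = $4,739.
Renter's Relief Credit: $239,500 is below the $251,500 cutoff, so the full $6,200 applies.
Total: $4,354 + $0 + $4,739 + $6,200 = $15,293.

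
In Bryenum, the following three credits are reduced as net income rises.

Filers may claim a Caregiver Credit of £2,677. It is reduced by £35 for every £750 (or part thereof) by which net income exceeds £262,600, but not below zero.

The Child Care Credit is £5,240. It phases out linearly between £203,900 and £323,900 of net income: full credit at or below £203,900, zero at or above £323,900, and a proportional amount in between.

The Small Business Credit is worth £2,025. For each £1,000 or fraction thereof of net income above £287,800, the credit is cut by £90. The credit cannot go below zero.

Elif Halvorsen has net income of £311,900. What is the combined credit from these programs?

Caregiver Credit: income exceeds £262,600 by £49,300, which is 66 full-or-partial £750 increments; reduction = 66 × £35 = £2,310, leaving £367.
Child Care Credit: £311,900 is £108,000 into a £120,000 phase-out range, leaving 12,000/120,000 of the credit: £5,240 × 12,000/120,000 = £524.
Small Business Credit: income exceeds £287,800 by £24,100 → 25 increments × £90 = £2,250 ≥ base, so the credit is £0.
Total: £367 + £524 + £0 = £891.

£891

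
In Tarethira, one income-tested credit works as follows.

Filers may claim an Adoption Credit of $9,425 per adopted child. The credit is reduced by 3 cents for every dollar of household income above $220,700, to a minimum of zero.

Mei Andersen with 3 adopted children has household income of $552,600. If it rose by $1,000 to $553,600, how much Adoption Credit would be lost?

At $552,600 — base = 3 × $9,425 = $28,275. 3% of the $331,900 excess over $220,700 is $9,957; credit = $28,275 − $9,957 = $18,318.
At $553,600 — base = 3 × $9,425 = $28,275. 3% of the $332,900 excess over $220,700 is $9,987; credit = $28,275 − $9,987 = $18,288.
Lost: $18,318 − $18,288 = $30.

$30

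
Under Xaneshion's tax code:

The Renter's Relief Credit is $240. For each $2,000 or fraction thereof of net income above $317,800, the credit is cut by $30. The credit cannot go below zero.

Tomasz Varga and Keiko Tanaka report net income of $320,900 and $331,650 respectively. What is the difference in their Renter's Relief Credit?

$150

Tomasz ($320,900): Renter's Relief Credit: income exceeds $317,800 by $3,100, which is 2 full-or-partial $2,000 increments; reduction = 2 × $30 = $60, leaving $180.
Keiko ($331,650): Renter's Relief Credit: income exceeds $317,800 by $13,850, which is 7 full-or-partial $2,000 increments; reduction = 7 × $30 = $210, leaving $30.
Difference: |$180 − $30| = $150.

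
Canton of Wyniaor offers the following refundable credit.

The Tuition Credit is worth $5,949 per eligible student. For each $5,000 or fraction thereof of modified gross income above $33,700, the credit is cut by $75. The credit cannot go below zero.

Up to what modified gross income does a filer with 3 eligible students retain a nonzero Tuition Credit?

$1,218,700

Full credit = 3 × $5,949 = $17,847.
After 237 increments the reduction is 237 × $75 = $17,775, leaving $72; one more increment wipes it out. Increment 237 ends at excess 237 × $5,000 = $1,185,000, so the highest qualifying income is $33,700 + $1,185,000 = $1,218,700.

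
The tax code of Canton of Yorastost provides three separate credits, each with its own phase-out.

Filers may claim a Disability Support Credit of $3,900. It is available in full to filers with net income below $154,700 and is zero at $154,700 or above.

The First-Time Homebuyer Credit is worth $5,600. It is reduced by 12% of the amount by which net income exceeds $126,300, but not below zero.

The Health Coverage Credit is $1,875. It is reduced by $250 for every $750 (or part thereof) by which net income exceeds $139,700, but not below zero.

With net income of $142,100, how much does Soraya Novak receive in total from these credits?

Disability Support Credit: $142,100 is below the $154,700 cutoff, so the full $3,900 applies.
First-Time Homebuyer Credit: 12% of the $15,800 excess over $126,300 is $1,896; credit = $5,600 − $1,896 = $3,704.
Health Coverage Credit: income exceeds $139,700 by $2,400, which is 4 full-or-partial $750 increments; reduction = 4 × $250 = $1,000, leaving $875.
Total: $3,900 + $3,704 + $875 = $8,479.

$8,479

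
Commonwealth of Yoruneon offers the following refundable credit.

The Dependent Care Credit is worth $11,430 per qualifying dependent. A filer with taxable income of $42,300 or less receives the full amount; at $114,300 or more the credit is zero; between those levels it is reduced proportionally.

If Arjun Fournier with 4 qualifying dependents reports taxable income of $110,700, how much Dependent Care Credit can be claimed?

$2,286

Dependent Care Credit: base = 4 × $11,430 = $45,720. $110,700 is $68,400 into a $72,000 phase-out range, leaving 3,600/72,000 of the credit: $45,720 × 3,600/72,000 = $2,286.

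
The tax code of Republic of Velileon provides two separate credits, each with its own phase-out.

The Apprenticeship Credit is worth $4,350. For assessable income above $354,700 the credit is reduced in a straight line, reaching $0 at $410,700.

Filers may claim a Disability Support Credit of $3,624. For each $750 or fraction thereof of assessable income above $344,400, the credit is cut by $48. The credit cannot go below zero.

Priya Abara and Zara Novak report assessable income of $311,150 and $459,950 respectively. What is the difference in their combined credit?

$7,974

Priya ($311,150): Apprenticeship Credit: $311,150 is at or below the $354,700 threshold, so the full $4,350 applies. Disability Support Credit: $311,150 is at or below the $344,400 threshold, so the full $3,624 applies. total $4,350 + $3,624 = $7,974
Zara ($459,950): Apprenticeship Credit: $459,950 is at or above $410,700, so the credit is $0. Disability Support Credit: income exceeds $344,400 by $115,550 → 155 increments × $48 = $7,440 ≥ base, so the credit is $0. total $0 + $0 = $0
Difference: |$7,974 − $0| = $7,974.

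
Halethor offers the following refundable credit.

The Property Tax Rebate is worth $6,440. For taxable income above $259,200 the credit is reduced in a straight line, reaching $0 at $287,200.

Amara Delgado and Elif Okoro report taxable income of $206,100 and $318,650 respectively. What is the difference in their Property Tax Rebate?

$6,440

Amara ($206,100): Property Tax Rebate: $206,100 is at or below the $259,200 threshold, so the full $6,440 applies.
Elif ($318,650): Property Tax Rebate: $318,650 is at or above $287,200, so the credit is $0.
Difference: |$6,440 − $0| = $6,440.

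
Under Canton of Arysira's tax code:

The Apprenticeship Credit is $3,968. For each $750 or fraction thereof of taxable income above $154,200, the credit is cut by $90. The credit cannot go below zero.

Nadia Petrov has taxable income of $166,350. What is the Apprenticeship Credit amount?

Apprenticeship Credit: income exceeds $154,200 by $12,150, which is 17 full-or-partial $750 increments; reduction = 17 × $90 = $1,530, leaving $2,438.

$2,438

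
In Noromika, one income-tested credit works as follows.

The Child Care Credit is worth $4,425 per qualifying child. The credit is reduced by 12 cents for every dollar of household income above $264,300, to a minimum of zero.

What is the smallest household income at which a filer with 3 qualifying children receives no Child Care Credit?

$374,925

Full credit = 3 × $4,425 = $13,275.
The credit falls by 12% of each dollar above $264,300, so it reaches zero when the excess is $13,275 / 12% = $110,625: income = $264,300 + $110,625 = $374,925.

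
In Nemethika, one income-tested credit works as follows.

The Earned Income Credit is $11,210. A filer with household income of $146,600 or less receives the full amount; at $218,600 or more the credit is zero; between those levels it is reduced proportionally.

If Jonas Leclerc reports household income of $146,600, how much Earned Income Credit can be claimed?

$11,210

Earned Income Credit: $146,600 is at or below the $146,600 threshold, so the full $11,210 applies.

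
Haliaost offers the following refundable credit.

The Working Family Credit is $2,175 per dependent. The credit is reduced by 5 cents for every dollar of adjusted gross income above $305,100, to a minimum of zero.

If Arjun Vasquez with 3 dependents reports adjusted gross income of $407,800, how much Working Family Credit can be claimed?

Working Family Credit: base = 3 × $2,175 = $6,525. 5% of the $102,700 excess over $305,100 is $5,135; credit = $6,525 − $5,135 = $1,390.

$1,390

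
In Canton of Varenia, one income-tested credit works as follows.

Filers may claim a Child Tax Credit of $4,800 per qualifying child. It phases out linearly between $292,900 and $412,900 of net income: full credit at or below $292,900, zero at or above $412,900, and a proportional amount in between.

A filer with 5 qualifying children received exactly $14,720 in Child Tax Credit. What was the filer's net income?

$339,300

Full credit = 5 × $4,800 = $24,000.
$14,720 is 14,720/24,000 of the full $24,000, so 9,280/24,000 of the $120,000 range has been used: income = $292,900 + $120,000 × 9,280/24,000 = $339,300.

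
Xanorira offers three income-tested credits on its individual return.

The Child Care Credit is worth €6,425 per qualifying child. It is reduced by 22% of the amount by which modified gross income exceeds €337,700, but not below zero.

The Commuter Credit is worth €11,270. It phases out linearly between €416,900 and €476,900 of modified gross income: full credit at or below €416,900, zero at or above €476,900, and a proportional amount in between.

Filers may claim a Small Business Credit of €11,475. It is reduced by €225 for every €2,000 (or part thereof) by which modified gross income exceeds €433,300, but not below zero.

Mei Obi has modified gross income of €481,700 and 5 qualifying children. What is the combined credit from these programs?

Child Care Credit: base = 5 × €6,425 = €32,125. 22% of the €144,000 excess over €337,700 is €31,680; credit = €32,125 − €31,680 = €445.
Commuter Credit: €481,700 is at or above €476,900, so the credit is €0.
Small Business Credit: income exceeds €433,300 by €48,400, which is 25 full-or-partial €2,000 increments; reduction = 25 × €225 = €5,625, leaving €5,850.
Total: €445 + €0 + €5,850 = €6,295.

€6,295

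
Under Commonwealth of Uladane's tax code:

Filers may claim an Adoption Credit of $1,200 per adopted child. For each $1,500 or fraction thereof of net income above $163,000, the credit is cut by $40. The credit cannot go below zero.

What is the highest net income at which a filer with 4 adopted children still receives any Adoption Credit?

Full credit = 4 × $1,200 = $4,800.
After 119 increments the reduction is 119 × $40 = $4,760, leaving $40; one more increment wipes it out. Increment 119 ends at excess 119 × $1,500 = $178,500, so the highest qualifying income is $163,000 + $178,500 = $341,500.

$341,500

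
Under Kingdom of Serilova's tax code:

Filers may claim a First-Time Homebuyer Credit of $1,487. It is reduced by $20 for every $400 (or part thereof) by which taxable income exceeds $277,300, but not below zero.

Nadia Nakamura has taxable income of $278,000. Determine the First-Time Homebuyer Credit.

First-Time Homebuyer Credit: income exceeds $277,300 by $700, which is 2 full-or-partial $400 increments; reduction = 2 × $20 = $40, leaving $1,447.

$1,447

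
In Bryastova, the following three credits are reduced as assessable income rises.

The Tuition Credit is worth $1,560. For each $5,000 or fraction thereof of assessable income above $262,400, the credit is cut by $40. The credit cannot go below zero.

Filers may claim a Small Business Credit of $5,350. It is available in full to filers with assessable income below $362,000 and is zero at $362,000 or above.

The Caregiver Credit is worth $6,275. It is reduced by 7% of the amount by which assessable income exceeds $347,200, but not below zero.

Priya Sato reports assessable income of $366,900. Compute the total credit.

$5,616

Tuition Credit: income exceeds $262,400 by $104,500, which is 21 full-or-partial $5,000 increments; reduction = 21 × $40 = $840, leaving $720.
Small Business Credit: $366,900 meets or exceeds the $362,000 cutoff, so the credit is $0.
Caregiver Credit: 7% of the $19,700 excess over $347,200 is $1,379; credit = $6,275 − $1,379 = $4,896.
Total: $720 + $0 + $4,896 = $5,616.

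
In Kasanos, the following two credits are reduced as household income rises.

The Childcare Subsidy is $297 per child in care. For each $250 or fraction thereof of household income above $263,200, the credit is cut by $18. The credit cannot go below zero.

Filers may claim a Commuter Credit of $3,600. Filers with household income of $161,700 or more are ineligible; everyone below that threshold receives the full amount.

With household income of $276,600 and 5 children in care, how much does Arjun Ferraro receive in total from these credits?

Childcare Subsidy: base = 5 × $297 = $1,485. income exceeds $263,200 by $13,400, which is 54 full-or-partial $250 increments; reduction = 54 × $18 = $972, leaving $513.
Commuter Credit: $276,600 meets or exceeds the $161,700 cutoff, so the credit is $0.
Total: $513 + $0 = $513.

$513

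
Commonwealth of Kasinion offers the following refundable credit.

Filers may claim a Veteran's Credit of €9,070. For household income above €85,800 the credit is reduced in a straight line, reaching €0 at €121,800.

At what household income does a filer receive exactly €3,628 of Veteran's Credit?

€3,628 is 3,628/9,070 of the full €9,070, so 5,442/9,070 of the €36,000 range has been used: income = €85,800 + €36,000 × 5,442/9,070 = €107,400.

€107,400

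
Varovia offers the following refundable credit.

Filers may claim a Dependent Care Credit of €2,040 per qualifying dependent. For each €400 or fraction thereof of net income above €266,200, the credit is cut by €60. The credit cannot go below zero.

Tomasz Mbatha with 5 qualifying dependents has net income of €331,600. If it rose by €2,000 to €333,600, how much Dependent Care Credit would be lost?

€300

At €331,600 — base = 5 × €2,040 = €10,200. income exceeds €266,200 by €65,400, which is 164 full-or-partial €400 increments; reduction = 164 × €60 = €9,840, leaving €360.
At €333,600 — base = 5 × €2,040 = €10,200. income exceeds €266,200 by €67,400, which is 169 full-or-partial €400 increments; reduction = 169 × €60 = €10,140, leaving €60.
Lost: €360 − €60 = €300.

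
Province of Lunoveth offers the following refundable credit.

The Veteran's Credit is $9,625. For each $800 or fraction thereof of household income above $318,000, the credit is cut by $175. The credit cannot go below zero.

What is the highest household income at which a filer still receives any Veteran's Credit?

After 54 increments the reduction is 54 × $175 = $9,450, leaving $175; one more increment wipes it out. Increment 54 ends at excess 54 × $800 = $43,200, so the highest qualifying income is $318,000 + $43,200 = $361,200.

$361,200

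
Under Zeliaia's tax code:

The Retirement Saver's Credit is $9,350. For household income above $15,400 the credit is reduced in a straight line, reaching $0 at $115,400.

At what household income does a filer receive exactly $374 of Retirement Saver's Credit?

$374 is 374/9,350 of the full $9,350, so 8,976/9,350 of the $100,000 range has been used: income = $15,400 + $100,000 × 8,976/9,350 = $111,400.

$111,400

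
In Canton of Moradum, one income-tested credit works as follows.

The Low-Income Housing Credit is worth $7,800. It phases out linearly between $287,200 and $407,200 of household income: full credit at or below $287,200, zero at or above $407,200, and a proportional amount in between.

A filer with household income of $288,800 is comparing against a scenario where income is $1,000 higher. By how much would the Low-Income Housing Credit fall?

At $288,800 — $288,800 is $1,600 into a $120,000 phase-out range, leaving 118,400/120,000 of the credit: $7,800 × 118,400/120,000 = $7,696.
At $289,800 — $289,800 is $2,600 into a $120,000 phase-out range, leaving 117,400/120,000 of the credit: $7,800 × 117,400/120,000 = $7,631.
Lost: $7,696 − $7,631 = $65.

$65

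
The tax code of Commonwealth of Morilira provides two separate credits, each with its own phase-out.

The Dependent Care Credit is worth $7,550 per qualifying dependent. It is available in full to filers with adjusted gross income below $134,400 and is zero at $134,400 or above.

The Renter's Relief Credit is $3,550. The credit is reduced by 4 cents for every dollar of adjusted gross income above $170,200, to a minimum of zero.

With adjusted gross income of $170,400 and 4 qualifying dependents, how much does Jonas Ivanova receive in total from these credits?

$3,542

Dependent Care Credit: base = 4 × $7,550 = $30,200. $170,400 meets or exceeds the $134,400 cutoff, so the credit is $0.
Renter's Relief Credit: 4% of the $200 excess over $170,200 is $8; credit = $3,550 − $8 = $3,542.
Total: $0 + $3,542 = $3,542.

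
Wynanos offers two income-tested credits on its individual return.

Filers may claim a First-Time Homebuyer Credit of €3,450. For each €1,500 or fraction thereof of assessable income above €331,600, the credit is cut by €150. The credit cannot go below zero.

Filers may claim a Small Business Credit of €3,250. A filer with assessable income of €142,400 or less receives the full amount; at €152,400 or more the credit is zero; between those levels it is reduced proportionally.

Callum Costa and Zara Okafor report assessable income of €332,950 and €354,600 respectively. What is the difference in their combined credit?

Callum (€332,950): First-Time Homebuyer Credit: income exceeds €331,600 by €1,350, which is 1 full-or-partial €1,500 increment; reduction = 1 × €150 = €150, leaving €3,300. Small Business Credit: €332,950 is at or above €152,400, so the credit is €0. total €3,300 + €0 = €3,300
Zara (€354,600): First-Time Homebuyer Credit: income exceeds €331,600 by €23,000, which is 16 full-or-partial €1,500 increments; reduction = 16 × €150 = €2,400, leaving €1,050. Small Business Credit: €354,600 is at or above €152,400, so the credit is €0. total €1,050 + €0 = €1,050
Difference: |€3,300 − €1,050| = €2,250.

€2,250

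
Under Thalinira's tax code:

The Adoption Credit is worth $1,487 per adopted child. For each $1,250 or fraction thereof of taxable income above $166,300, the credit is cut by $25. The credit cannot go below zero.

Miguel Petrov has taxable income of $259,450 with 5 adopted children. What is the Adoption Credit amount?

Adoption Credit: base = 5 × $1,487 = $7,435. income exceeds $166,300 by $93,150, which is 75 full-or-partial $1,250 increments; reduction = 75 × $25 = $1,875, leaving $5,560.

$5,560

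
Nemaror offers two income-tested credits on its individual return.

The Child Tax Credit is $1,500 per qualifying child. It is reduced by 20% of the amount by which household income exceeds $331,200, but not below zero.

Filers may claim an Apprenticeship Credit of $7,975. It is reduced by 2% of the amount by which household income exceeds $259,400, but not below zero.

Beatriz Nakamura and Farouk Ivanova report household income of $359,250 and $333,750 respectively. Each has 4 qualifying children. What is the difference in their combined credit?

Beatriz ($359,250): Child Tax Credit: base = 4 × $1,500 = $6,000. 20% of the $28,050 excess over $331,200 is $5,610; credit = $6,000 − $5,610 = $390. Apprenticeship Credit: 2% of the $99,850 excess over $259,400 is $1,997; credit = $7,975 − $1,997 = $5,978. total $390 + $5,978 = $6,368
Farouk ($333,750): Child Tax Credit: base = 4 × $1,500 = $6,000. 20% of the $2,550 excess over $331,200 is $510; credit = $6,000 − $510 = $5,490. Apprenticeship Credit: 2% of the $74,350 excess over $259,400 is $1,487; credit = $7,975 − $1,487 = $6,488. total $5,490 + $6,488 = $11,978
Difference: |$6,368 − $11,978| = $5,610.

$5,610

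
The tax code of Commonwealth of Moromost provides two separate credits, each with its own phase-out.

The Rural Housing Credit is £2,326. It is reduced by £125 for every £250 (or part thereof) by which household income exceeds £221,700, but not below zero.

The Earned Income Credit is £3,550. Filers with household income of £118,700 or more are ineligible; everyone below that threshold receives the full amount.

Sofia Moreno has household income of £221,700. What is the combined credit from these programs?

Rural Housing Credit: £221,700 is at or below the £221,700 threshold, so the full £2,326 applies.
Earned Income Credit: £221,700 meets or exceeds the £118,700 cutoff, so the credit is £0.
Total: £2,326 + £0 = £2,326.

£2,326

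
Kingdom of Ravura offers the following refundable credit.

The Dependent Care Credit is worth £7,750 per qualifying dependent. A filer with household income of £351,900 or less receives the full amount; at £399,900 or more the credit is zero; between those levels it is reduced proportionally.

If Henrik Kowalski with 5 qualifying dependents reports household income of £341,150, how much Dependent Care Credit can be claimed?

Dependent Care Credit: base = 5 × £7,750 = £38,750. £341,150 is at or below the £351,900 threshold, so the full £38,750 applies.

£38,750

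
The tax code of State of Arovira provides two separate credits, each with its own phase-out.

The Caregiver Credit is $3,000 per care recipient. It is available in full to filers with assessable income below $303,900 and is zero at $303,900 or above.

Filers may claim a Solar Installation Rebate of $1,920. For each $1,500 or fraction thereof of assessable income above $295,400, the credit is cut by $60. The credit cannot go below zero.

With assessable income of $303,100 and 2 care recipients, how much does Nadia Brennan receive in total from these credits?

$7,560

Caregiver Credit: base = 2 × $3,000 = $6,000. $303,100 is below the $303,900 cutoff, so the full $6,000 applies.
Solar Installation Rebate: income exceeds $295,400 by $7,700, which is 6 full-or-partial $1,500 increments; reduction = 6 × $60 = $360, leaving $1,560.
Total: $6,000 + $1,560 = $7,560.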